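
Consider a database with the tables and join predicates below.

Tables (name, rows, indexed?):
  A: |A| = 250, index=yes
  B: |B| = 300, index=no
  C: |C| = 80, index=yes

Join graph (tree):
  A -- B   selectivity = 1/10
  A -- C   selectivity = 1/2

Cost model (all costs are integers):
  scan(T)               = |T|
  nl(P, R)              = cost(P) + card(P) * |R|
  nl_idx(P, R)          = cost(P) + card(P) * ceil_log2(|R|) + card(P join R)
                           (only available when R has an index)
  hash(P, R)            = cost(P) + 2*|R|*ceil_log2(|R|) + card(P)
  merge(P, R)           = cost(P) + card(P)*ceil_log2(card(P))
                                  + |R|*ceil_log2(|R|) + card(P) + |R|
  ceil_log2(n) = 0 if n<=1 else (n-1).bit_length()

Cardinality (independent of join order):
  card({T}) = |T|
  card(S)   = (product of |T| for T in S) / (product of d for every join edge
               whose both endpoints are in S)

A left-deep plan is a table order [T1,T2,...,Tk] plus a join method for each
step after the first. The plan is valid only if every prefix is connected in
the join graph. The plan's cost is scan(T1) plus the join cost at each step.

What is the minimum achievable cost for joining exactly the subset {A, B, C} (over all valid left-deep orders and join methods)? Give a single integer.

13220

Selinger DP over subsets of {A,B,C}:
  {A}: scan cost=250, card=250
  {B}: scan cost=300, card=300
  {C}: scan cost=80, card=80
  {AB}: card=7500; try (A,hash)→4600, (B,merge)→5500, (A,merge)→5550, (B,hash)→5900, (A,nl_idx)→10200, (B,nl)→75250 …(+1); best=4600 via (A,hash)
  {AC}: card=10000; try (C,hash)→1620, (A,merge)→2970, (C,merge)→3140, (A,hash)→4160, (A,nl_idx)→10720, (C,nl_idx)→12000 …(+2); best=1620 via (C,hash)
  {ABC}: card=300000; try (C,hash)→13220, (B,hash)→17020, (C,merge)→110240, (B,merge)→154620, (C,nl_idx)→357100, (C,nl)→604600 …(+1); best=13220 via (C,hash)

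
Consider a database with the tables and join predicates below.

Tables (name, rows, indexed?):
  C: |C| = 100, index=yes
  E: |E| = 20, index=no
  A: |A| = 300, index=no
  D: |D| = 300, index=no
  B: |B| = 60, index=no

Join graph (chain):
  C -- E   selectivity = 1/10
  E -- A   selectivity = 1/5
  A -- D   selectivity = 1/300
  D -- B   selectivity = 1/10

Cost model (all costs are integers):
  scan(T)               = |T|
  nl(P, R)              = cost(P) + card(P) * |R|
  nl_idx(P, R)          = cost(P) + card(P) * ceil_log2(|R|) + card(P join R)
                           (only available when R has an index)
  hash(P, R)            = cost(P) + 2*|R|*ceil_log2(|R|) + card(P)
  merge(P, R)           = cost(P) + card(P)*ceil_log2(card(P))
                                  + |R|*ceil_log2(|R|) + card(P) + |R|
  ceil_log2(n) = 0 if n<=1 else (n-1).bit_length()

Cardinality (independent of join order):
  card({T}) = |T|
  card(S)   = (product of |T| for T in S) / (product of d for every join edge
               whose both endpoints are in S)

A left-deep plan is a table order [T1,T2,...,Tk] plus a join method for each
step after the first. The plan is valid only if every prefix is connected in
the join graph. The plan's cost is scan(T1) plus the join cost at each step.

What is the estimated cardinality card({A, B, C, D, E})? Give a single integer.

72000

Tables in S: A(300), B(60), C(100), D(300), E(20)
Edges inside S: C-E(d=10), E-A(d=5), A-D(d=300), D-B(d=10)
numerator = 300 * 60 * 100 * 300 * 20 = 10800000000
denominator = 10 * 5 * 300 * 10 = 150000
card(S) = 10800000000 / 150000 = 72000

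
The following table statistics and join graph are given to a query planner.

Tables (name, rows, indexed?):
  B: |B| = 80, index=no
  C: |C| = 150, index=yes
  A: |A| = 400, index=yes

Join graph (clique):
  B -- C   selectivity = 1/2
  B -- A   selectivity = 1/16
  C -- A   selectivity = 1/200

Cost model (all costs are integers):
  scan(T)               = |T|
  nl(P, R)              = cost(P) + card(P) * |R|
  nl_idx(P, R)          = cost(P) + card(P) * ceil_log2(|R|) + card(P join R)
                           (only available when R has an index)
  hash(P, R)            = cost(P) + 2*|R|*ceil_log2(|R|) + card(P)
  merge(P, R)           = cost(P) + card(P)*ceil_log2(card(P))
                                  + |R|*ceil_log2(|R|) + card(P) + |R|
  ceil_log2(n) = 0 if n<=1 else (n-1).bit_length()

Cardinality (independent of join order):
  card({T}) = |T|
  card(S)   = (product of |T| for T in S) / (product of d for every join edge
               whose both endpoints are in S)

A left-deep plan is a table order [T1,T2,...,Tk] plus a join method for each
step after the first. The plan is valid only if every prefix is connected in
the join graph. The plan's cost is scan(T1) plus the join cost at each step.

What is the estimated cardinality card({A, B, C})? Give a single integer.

750

Tables in S: A(400), B(80), C(150)
Edges inside S: B-C(d=2), B-A(d=16), C-A(d=200)
numerator = 400 * 80 * 150 = 4800000
denominator = 2 * 16 * 200 = 6400
card(S) = 4800000 / 6400 = 750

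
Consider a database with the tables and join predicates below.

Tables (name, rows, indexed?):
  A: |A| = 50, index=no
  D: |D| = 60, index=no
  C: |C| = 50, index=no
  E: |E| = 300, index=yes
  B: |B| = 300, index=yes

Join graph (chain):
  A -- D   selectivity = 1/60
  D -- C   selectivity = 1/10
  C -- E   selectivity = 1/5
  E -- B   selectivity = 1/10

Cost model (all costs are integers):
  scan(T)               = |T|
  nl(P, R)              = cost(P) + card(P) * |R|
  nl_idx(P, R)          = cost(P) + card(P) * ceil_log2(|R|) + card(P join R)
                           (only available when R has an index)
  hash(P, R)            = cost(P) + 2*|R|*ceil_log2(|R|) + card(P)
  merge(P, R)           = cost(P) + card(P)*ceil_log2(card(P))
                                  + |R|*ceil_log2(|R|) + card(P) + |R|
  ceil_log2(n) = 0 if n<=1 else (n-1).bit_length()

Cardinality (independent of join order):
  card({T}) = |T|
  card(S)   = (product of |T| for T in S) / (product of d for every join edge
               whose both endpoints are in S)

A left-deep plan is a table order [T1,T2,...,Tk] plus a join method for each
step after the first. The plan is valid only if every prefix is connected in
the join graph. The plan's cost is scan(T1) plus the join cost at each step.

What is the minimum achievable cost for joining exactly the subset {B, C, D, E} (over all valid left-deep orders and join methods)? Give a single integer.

Selinger DP over subsets of {B,C,D,E}:
  {D}: scan cost=60, card=60
  {C}: scan cost=50, card=50
  {E}: scan cost=300, card=300
  {B}: scan cost=300, card=300
  {CD}: card=300; try (C,hash)→720, (D,hash)→820, (D,merge)→820, (C,merge)→830, (D,nl)→3050, (C,nl)→3060; best=720 via (C,hash)
  {CE}: card=3000; try (C,hash)→1200, (E,merge)→3400, (E,nl_idx)→3500, (C,merge)→3650, (E,hash)→5500, (E,nl)→15050 …(+1); best=1200 via (C,hash)
  {BE}: card=9000; try (E,hash)→6000, (B,hash)→6000, (E,merge)→6300, (B,merge)→6300, (E,nl_idx)→12000, (B,nl_idx)→12000 …(+2); best=6000 via (E,hash)
  {CDE}: card=18000; try (D,hash)→4920, (E,hash)→6420, (E,merge)→6720, (E,nl_idx)→21420, (D,merge)→40620, (E,nl)→90720 …(+1); best=4920 via (D,hash)
  {BCE}: card=90000; try (B,hash)→9600, (C,hash)→15600, (B,merge)→43200, (B,nl_idx)→118200, (C,merge)→141350, (C,nl)→456000 …(+1); best=9600 via (B,hash)
  {BCDE}: card=540000; try (B,hash)→28320, (D,hash)→100320, (B,merge)→295920, (B,nl_idx)→706920, (D,merge)→1630020, (B,nl)→5404920 …(+1); best=28320 via (B,hash)

28320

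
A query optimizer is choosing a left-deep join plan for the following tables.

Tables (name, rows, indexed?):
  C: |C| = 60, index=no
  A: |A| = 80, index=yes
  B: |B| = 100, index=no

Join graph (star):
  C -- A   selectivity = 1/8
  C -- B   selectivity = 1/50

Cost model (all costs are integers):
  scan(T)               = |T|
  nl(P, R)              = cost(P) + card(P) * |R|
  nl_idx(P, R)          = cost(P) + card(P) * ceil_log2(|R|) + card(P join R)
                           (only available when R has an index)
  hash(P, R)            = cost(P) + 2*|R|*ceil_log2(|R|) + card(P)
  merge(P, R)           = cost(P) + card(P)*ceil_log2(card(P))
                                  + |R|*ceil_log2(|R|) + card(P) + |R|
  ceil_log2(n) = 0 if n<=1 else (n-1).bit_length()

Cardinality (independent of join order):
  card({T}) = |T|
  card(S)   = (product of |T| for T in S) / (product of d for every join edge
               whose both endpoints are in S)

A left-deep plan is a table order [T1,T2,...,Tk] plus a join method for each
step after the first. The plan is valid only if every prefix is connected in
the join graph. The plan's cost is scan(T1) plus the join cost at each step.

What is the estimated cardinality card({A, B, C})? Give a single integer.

Tables in S: A(80), B(100), C(60)
Edges inside S: C-A(d=8), C-B(d=50)
numerator = 80 * 100 * 60 = 480000
denominator = 8 * 50 = 400
card(S) = 480000 / 400 = 1200

1200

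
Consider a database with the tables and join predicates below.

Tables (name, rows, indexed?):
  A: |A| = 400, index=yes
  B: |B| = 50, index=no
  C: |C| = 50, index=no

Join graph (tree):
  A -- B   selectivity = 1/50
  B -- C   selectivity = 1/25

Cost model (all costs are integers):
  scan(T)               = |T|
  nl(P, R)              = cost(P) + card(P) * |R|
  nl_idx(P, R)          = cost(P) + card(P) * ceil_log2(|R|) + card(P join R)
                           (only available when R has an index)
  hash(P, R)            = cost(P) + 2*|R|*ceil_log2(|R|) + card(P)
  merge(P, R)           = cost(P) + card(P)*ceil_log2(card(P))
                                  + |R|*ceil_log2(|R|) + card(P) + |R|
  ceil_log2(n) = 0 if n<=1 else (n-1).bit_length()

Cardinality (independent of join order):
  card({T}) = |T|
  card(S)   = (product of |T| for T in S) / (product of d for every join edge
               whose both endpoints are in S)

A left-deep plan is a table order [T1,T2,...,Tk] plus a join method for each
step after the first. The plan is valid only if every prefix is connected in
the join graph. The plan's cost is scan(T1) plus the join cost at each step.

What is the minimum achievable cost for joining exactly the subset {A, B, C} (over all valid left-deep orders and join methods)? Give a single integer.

Selinger DP over subsets of {A,B,C}:
  {A}: scan cost=400, card=400
  {B}: scan cost=50, card=50
  {C}: scan cost=50, card=50
  {AB}: card=400; try (A,nl_idx)→900, (B,hash)→1400, (A,merge)→4400, (B,merge)→4750, (A,hash)→7300, (A,nl)→20050 …(+1); best=900 via (A,nl_idx)
  {BC}: card=100; try (C,hash)→700, (B,hash)→700, (C,merge)→750, (B,merge)→750, (C,nl)→2550, (B,nl)→2550; best=700 via (C,hash)
  {ABC}: card=800; try (C,hash)→1900, (A,nl_idx)→2400, (C,merge)→5250, (A,merge)→5500, (A,hash)→8000, (C,nl)→20900 …(+1); best=1900 via (C,hash)

1900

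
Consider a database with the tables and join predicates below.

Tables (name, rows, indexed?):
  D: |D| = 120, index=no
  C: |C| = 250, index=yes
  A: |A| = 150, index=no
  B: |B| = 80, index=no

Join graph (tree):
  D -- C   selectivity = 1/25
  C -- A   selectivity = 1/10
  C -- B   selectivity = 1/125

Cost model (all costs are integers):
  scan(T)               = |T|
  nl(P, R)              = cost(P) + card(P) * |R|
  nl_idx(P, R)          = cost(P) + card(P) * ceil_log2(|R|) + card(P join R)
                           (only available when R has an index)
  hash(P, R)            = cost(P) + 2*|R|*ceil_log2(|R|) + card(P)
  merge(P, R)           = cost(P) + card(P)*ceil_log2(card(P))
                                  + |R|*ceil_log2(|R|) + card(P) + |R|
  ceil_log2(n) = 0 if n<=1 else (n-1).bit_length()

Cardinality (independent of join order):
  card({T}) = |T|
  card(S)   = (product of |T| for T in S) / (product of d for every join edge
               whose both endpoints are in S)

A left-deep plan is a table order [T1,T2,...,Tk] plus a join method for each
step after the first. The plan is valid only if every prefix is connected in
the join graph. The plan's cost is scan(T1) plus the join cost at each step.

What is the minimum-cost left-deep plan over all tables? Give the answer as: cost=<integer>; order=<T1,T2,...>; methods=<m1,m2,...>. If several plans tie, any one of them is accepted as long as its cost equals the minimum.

Selinger DP (subsets sized 1..n):
  {D}: scan cost=120, card=120
  {C}: scan cost=250, card=250
  {A}: scan cost=150, card=150
  {B}: scan cost=80, card=80
  {CD}: card=1200; try (D,hash)→2180, (C,nl_idx)→2280, (C,merge)→3330, (D,merge)→3460, (C,hash)→4240, (C,nl)→30120 …(+1); best=2180 via (D,hash)
  {AC}: card=3750; try (A,hash)→2900, (C,merge)→3750, (A,merge)→3850, (C,hash)→4300, (C,nl_idx)→5100, (C,nl)→37650 …(+1); best=2900 via (A,hash)
  {BC}: card=160; try (C,nl_idx)→880, (B,hash)→1620, (C,merge)→2970, (B,merge)→3140, (C,hash)→4160, (C,nl)→20080 …(+1); best=880 via (C,nl_idx)
  {ACD}: card=18000; try (A,hash)→5780, (D,hash)→8330, (A,merge)→17930, (D,merge)→52610, (A,nl)→182180, (D,nl)→452900; best=5780 via (A,hash)
  {BCD}: card=768; try (D,hash)→2720, (D,merge)→3280, (B,hash)→4500, (B,merge)→17220, (D,nl)→20080, (B,nl)→98180; best=2720 via (D,hash)
  {ABC}: card=2400; try (A,hash)→3440, (A,merge)→3670, (B,hash)→7770, (A,nl)→24880, (B,merge)→52290, (B,nl)→302900; best=3440 via (A,hash)
  {ABCD}: card=11520; try (A,hash)→5888, (D,hash)→7520, (A,merge)→12518, (B,hash)→24900, (D,merge)→35600, (A,nl)→117920 …(+3); best=5888 via (A,hash)

cost=5888; order=B,C,D,A; methods=nl_idx,hash,hash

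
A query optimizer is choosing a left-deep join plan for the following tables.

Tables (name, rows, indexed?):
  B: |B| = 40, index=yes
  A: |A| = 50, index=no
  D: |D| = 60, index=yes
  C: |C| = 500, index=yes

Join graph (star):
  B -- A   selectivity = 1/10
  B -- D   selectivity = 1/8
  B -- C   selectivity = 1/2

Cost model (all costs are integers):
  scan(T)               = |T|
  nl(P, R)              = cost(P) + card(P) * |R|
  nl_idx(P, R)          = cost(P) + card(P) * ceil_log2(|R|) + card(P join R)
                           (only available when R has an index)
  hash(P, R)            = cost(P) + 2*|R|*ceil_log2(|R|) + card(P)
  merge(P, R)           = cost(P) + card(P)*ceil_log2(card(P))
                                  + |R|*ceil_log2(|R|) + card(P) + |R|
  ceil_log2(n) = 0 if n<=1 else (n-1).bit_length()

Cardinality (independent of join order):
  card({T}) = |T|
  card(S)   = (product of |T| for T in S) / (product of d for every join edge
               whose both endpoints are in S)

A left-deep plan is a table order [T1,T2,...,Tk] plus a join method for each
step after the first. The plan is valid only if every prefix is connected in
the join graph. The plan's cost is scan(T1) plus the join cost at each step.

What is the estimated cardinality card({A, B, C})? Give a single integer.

Tables in S: A(50), B(40), C(500)
Edges inside S: B-A(d=10), B-C(d=2)
numerator = 50 * 40 * 500 = 1000000
denominator = 10 * 2 = 20
card(S) = 1000000 / 20 = 50000

50000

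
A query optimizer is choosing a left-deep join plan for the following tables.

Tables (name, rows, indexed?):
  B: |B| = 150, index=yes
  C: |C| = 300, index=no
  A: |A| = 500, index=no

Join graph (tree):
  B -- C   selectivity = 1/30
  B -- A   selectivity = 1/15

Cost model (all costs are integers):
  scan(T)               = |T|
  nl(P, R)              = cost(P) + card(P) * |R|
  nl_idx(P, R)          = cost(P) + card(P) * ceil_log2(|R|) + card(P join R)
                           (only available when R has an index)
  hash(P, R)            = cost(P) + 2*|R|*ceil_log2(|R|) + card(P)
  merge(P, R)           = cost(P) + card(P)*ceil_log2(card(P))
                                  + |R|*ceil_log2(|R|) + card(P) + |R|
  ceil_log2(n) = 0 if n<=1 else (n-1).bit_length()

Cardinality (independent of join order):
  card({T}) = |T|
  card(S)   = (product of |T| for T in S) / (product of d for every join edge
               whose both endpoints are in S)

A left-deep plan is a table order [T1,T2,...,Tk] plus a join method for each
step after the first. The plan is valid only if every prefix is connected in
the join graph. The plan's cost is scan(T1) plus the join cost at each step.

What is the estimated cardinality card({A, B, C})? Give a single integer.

Tables in S: A(500), B(150), C(300)
Edges inside S: B-C(d=30), B-A(d=15)
numerator = 500 * 150 * 300 = 22500000
denominator = 30 * 15 = 450
card(S) = 22500000 / 450 = 50000

50000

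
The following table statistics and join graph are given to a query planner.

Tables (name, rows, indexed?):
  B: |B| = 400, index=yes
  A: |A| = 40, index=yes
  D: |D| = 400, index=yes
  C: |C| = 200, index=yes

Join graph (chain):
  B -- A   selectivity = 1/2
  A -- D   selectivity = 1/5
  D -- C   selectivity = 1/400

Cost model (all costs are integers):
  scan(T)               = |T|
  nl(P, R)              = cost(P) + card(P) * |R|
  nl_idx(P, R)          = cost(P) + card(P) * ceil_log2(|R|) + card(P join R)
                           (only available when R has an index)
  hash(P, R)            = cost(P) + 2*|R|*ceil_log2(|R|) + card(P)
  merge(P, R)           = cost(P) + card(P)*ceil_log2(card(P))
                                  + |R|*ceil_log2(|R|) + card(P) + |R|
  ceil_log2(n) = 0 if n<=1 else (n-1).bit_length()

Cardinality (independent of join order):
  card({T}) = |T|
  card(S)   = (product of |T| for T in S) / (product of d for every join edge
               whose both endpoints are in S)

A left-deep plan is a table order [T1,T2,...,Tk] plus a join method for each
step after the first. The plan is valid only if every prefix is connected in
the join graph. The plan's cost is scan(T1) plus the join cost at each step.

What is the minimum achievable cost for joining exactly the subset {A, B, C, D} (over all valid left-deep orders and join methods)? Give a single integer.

Selinger DP over subsets of {A,B,C,D}:
  {B}: scan cost=400, card=400
  {A}: scan cost=40, card=40
  {D}: scan cost=400, card=400
  {C}: scan cost=200, card=200
  {AB}: card=8000; try (A,hash)→1280, (B,merge)→4320, (A,merge)→4680, (B,hash)→7280, (B,nl_idx)→8400, (A,nl_idx)→10800 …(+2); best=1280 via (A,hash)
  {AD}: card=3200; try (A,hash)→1280, (D,nl_idx)→3600, (D,merge)→4320, (A,merge)→4680, (A,nl_idx)→6000, (D,hash)→7280 …(+2); best=1280 via (A,hash)
  {CD}: card=200; try (D,nl_idx)→2200, (C,nl_idx)→3800, (C,hash)→4000, (D,merge)→6000, (C,merge)→6200, (D,hash)→7600 …(+2); best=2200 via (D,nl_idx)
  {ABD}: card=640000; try (B,hash)→11680, (D,hash)→16480, (B,merge)→46880, (D,merge)→117280, (B,nl_idx)→670080, (D,nl_idx)→713280 …(+2); best=11680 via (B,hash)
  {ACD}: card=1600; try (A,hash)→2880, (A,merge)→4280, (A,nl_idx)→5000, (C,hash)→7680, (A,nl)→10200, (C,nl_idx)→28480 …(+2); best=2880 via (A,hash)
  {ABCD}: card=320000; try (B,hash)→11680, (B,merge)→26080, (B,nl_idx)→337280, (B,nl)→642880, (C,hash)→654880, (C,nl_idx)→5451680 …(+2); best=11680 via (B,hash)

11680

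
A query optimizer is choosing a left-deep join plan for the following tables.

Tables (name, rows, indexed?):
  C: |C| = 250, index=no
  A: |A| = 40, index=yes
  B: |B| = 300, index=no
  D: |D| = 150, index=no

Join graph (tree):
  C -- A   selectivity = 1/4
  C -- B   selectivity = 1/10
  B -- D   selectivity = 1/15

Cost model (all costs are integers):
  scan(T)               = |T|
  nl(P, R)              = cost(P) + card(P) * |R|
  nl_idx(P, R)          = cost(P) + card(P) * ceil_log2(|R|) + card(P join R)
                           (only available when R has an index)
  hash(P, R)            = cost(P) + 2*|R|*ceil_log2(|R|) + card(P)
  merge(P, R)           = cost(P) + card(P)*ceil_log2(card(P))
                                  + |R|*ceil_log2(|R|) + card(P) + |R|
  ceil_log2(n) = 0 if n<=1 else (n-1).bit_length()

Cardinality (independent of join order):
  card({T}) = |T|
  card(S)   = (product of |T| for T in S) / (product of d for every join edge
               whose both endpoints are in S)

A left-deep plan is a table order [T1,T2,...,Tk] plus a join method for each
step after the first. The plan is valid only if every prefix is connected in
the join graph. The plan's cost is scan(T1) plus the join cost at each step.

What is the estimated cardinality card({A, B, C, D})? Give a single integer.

750000

Tables in S: A(40), B(300), C(250), D(150)
Edges inside S: C-A(d=4), C-B(d=10), B-D(d=15)
numerator = 40 * 300 * 250 * 150 = 450000000
denominator = 4 * 10 * 15 = 600
card(S) = 450000000 / 600 = 750000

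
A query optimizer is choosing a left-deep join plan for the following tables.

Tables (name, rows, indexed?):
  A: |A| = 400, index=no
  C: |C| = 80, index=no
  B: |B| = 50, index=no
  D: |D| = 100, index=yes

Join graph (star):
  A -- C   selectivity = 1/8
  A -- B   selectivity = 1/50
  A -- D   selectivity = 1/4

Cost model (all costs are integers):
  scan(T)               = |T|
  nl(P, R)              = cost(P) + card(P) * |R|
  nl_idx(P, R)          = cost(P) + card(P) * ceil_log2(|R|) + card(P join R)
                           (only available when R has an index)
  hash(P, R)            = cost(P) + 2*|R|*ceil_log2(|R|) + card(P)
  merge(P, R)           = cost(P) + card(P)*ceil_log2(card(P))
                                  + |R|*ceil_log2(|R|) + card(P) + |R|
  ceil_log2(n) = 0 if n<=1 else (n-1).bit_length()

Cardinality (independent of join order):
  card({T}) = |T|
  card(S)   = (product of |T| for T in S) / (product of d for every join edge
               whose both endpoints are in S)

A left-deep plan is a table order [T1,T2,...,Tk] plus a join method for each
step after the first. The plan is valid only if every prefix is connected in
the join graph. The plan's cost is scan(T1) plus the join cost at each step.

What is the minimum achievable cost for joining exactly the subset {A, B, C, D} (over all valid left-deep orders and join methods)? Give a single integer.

Selinger DP over subsets of {A,B,C,D}:
  {A}: scan cost=400, card=400
  {C}: scan cost=80, card=80
  {B}: scan cost=50, card=50
  {D}: scan cost=100, card=100
  {AC}: card=4000; try (C,hash)→1920, (A,merge)→4720, (C,merge)→5040, (A,hash)→7360, (A,nl)→32080, (C,nl)→32400; best=1920 via (C,hash)
  {AB}: card=400; try (B,hash)→1400, (A,merge)→4400, (B,merge)→4750, (A,hash)→7300, (A,nl)→20050, (B,nl)→20400; best=1400 via (B,hash)
  {AD}: card=10000; try (D,hash)→2200, (A,merge)→4900, (D,merge)→5200, (A,hash)→7400, (D,nl_idx)→13200, (A,nl)→40100 …(+1); best=2200 via (D,hash)
  {ABC}: card=4000; try (C,hash)→2920, (C,merge)→6040, (B,hash)→6520, (C,nl)→33400, (B,merge)→54270, (B,nl)→201920; best=2920 via (C,hash)
  {ACD}: card=100000; try (D,hash)→7320, (C,hash)→13320, (D,merge)→54720, (D,nl_idx)→129920, (C,merge)→152840, (D,nl)→401920 …(+1); best=7320 via (D,hash)
  {ABD}: card=10000; try (D,hash)→3200, (D,merge)→6200, (B,hash)→12800, (D,nl_idx)→14200, (D,nl)→41400, (B,merge)→152550 …(+1); best=3200 via (D,hash)
  {ABCD}: card=100000; try (D,hash)→8320, (C,hash)→14320, (D,merge)→55720, (B,hash)→107920, (D,nl_idx)→130920, (C,merge)→153840 …(+4); best=8320 via (D,hash)

8320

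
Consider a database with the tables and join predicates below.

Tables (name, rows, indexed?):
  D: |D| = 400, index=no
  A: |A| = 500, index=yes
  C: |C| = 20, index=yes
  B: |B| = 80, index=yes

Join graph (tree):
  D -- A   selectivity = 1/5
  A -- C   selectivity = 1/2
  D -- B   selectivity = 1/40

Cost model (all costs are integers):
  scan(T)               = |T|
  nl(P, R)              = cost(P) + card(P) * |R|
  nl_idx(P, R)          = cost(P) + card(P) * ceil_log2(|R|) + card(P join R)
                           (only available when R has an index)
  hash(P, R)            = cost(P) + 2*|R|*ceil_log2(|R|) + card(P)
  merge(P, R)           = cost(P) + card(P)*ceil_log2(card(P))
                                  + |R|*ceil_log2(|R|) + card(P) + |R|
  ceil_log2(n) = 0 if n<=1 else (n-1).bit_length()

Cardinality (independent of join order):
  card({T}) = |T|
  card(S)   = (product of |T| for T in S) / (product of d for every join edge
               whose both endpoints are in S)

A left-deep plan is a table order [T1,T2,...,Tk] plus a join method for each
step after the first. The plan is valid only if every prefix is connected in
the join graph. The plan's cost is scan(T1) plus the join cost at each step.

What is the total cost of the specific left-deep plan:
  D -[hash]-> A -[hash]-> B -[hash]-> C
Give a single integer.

step 1: scan D: cost=400, card=400
step 2: join A via hash
    card(P join A) = 400*500/(5) = 40000
    cost = 400 + 2*500*9 + 400 = 9800
step 3: join B via hash
    card(P join B) = 40000*80/(40) = 80000
    cost = 9800 + 2*80*7 + 40000 = 50920
step 4: join C via hash
    card(P join C) = 80000*20/(2) = 800000
    cost = 50920 + 2*20*5 + 80000 = 131120

131120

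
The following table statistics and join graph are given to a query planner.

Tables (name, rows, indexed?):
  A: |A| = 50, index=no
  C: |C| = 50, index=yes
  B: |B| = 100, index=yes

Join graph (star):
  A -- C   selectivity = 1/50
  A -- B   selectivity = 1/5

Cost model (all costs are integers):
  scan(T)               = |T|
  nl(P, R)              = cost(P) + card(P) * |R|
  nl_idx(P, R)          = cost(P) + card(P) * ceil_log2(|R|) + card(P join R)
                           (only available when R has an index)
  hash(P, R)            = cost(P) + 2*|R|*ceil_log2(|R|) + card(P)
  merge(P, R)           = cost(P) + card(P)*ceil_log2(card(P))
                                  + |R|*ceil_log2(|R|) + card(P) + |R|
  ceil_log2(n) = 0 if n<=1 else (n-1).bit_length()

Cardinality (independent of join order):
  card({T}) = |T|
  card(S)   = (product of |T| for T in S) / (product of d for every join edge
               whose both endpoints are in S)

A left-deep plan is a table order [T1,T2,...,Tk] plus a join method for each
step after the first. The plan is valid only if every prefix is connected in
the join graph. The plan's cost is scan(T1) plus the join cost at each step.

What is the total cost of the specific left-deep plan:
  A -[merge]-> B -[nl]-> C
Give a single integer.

51200

step 1: scan A: cost=50, card=50
step 2: join B via merge
    card(P join B) = 50*100/(5) = 1000
    cost = 50 + 50*6 + 100*7 + 50 + 100 = 1200
step 3: join C via nl
    card(P join C) = 1000*50/(50) = 1000
    cost = 1200 + 1000*50 = 51200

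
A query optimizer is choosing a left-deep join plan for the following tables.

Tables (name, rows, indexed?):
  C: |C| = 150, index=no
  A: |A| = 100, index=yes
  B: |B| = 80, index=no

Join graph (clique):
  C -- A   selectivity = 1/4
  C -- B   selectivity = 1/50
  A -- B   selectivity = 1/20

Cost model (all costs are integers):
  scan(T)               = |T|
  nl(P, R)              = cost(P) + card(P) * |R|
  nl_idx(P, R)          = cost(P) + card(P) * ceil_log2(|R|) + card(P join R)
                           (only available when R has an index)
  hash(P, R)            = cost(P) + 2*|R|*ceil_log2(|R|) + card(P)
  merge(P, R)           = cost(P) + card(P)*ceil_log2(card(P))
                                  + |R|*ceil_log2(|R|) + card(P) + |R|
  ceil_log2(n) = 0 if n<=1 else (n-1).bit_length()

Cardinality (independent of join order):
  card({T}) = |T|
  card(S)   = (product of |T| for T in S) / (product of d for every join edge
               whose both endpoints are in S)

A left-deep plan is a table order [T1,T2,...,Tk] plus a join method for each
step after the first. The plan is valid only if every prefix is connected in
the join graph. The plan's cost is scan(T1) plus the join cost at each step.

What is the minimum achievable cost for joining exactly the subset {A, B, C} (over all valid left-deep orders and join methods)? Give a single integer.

Selinger DP over subsets of {A,B,C}:
  {C}: scan cost=150, card=150
  {A}: scan cost=100, card=100
  {B}: scan cost=80, card=80
  {AC}: card=3750; try (A,hash)→1700, (C,merge)→2250, (A,merge)→2300, (C,hash)→2600, (A,nl_idx)→4950, (C,nl)→15100 …(+1); best=1700 via (A,hash)
  {BC}: card=240; try (B,hash)→1420, (C,merge)→2070, (B,merge)→2140, (C,hash)→2560, (C,nl)→12080, (B,nl)→12150; best=1420 via (B,hash)
  {AB}: card=400; try (A,nl_idx)→1040, (B,hash)→1320, (A,merge)→1520, (B,merge)→1540, (A,hash)→1560, (A,nl)→8080 …(+1); best=1040 via (A,nl_idx)
  {ABC}: card=300; try (A,hash)→3060, (A,nl_idx)→3400, (C,hash)→3840, (A,merge)→4380, (C,merge)→6390, (B,hash)→6570 …(+4); best=3060 via (A,hash)

3060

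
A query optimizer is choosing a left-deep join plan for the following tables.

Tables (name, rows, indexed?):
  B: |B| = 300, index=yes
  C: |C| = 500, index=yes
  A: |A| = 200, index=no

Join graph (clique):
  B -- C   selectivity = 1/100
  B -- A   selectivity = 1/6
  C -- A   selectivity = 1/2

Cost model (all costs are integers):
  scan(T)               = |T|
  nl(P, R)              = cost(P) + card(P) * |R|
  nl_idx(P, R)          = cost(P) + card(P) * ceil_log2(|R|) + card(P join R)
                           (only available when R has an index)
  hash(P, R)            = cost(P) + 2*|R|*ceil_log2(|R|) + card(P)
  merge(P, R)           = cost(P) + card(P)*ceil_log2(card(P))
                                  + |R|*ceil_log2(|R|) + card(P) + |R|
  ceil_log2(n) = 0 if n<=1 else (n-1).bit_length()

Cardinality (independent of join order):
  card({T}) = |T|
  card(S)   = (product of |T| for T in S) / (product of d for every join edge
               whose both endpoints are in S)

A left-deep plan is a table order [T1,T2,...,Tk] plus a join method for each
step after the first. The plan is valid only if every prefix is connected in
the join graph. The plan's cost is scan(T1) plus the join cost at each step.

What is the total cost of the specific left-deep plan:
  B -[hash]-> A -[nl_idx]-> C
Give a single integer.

118800

step 1: scan B: cost=300, card=300
step 2: join A via hash
    card(P join A) = 300*200/(6) = 10000
    cost = 300 + 2*200*8 + 300 = 3800
step 3: join C via nl_idx
    card(P join C) = 10000*500/(100*2) = 25000
    cost = 3800 + 10000*9 + 25000 = 118800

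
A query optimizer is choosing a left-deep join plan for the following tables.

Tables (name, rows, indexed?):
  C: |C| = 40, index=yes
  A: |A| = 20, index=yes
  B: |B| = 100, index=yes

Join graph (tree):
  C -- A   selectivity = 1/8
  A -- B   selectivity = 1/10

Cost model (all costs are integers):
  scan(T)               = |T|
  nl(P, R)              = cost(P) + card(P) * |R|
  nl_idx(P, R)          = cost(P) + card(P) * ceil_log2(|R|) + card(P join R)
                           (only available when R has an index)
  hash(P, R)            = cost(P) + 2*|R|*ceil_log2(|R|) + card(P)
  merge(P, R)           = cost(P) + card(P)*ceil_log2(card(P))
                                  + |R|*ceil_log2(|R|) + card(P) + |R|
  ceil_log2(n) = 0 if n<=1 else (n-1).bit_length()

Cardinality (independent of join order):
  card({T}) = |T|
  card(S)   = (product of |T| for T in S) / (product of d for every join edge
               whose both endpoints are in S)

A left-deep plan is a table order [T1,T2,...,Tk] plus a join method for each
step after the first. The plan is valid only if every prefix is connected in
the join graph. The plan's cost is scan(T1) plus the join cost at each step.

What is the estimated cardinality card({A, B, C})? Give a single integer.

Tables in S: A(20), B(100), C(40)
Edges inside S: C-A(d=8), A-B(d=10)
numerator = 20 * 100 * 40 = 80000
denominator = 8 * 10 = 80
card(S) = 80000 / 80 = 1000

1000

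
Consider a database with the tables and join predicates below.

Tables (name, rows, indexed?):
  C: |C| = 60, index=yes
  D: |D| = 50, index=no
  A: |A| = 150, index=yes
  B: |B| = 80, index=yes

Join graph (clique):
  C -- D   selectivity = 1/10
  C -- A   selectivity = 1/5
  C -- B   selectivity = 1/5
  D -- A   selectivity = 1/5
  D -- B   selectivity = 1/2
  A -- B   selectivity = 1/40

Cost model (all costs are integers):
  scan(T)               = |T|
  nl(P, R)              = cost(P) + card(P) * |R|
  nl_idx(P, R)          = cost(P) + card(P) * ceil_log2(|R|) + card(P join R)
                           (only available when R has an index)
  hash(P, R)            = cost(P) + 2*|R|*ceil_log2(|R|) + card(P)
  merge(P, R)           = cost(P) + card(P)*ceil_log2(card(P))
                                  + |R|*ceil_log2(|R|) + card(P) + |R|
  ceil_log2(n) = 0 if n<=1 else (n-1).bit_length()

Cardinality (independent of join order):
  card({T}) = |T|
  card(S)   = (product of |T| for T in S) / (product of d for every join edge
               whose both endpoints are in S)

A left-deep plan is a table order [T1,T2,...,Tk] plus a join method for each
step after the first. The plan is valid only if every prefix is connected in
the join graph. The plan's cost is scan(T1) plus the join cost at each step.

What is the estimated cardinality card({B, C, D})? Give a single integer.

2400

Tables in S: B(80), C(60), D(50)
Edges inside S: C-D(d=10), C-B(d=5), D-B(d=2)
numerator = 80 * 60 * 50 = 240000
denominator = 10 * 5 * 2 = 100
card(S) = 240000 / 100 = 2400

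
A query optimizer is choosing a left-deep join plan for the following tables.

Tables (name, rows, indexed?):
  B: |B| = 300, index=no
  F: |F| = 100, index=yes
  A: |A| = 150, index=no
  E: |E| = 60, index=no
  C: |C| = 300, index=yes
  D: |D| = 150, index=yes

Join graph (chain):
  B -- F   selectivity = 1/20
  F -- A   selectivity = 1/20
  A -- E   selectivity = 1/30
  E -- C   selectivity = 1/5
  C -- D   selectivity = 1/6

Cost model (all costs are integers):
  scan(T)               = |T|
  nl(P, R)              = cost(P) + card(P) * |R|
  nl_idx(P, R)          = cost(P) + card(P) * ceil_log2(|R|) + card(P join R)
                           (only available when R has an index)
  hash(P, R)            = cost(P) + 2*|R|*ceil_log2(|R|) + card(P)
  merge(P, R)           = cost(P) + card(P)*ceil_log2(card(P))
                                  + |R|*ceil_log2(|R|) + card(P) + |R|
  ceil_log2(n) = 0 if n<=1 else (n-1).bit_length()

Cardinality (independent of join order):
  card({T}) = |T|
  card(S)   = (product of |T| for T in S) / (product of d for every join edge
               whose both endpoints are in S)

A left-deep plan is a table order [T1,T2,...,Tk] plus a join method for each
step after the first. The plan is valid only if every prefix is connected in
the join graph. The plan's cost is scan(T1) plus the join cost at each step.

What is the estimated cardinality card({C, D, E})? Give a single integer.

Tables in S: C(300), D(150), E(60)
Edges inside S: E-C(d=5), C-D(d=6)
numerator = 300 * 150 * 60 = 2700000
denominator = 5 * 6 = 30
card(S) = 2700000 / 30 = 90000

90000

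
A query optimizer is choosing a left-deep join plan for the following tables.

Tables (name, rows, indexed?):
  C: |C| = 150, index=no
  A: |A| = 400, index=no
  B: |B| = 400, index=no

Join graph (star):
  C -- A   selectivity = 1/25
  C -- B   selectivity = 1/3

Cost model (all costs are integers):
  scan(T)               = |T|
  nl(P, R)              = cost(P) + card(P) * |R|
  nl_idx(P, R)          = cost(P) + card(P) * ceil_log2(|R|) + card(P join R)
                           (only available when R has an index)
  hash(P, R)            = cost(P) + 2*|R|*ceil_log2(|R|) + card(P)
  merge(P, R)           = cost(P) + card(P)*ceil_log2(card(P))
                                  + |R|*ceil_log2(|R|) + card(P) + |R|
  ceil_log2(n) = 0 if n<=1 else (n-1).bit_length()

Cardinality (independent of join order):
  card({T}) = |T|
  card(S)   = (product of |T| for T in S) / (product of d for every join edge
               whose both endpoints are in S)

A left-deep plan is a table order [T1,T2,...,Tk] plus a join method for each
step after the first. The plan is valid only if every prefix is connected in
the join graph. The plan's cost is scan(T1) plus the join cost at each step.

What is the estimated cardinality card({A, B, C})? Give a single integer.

Tables in S: A(400), B(400), C(150)
Edges inside S: C-A(d=25), C-B(d=3)
numerator = 400 * 400 * 150 = 24000000
denominator = 25 * 3 = 75
card(S) = 24000000 / 75 = 320000

320000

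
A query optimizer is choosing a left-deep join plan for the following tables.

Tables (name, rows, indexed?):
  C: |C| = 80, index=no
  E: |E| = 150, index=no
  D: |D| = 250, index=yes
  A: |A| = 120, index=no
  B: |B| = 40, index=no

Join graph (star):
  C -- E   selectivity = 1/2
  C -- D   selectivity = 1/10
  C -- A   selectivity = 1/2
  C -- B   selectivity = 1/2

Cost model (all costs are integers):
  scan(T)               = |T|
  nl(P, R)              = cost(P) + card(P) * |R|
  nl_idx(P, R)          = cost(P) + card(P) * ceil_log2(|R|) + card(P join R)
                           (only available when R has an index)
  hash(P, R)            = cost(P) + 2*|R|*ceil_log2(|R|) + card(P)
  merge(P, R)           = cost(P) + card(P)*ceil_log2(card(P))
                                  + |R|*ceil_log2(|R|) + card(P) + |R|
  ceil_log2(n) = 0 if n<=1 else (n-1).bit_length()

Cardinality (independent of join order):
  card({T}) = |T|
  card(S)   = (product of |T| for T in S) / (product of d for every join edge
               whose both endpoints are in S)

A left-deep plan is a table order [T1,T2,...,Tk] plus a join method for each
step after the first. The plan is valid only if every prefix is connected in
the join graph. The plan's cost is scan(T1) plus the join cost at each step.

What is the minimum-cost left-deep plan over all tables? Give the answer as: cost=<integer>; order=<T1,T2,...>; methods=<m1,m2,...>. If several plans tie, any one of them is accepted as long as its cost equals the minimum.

cost=2448180; order=D,C,B,A,E; methods=hash,hash,hash,hash

Selinger DP (subsets sized 1..n):
  {C}: scan cost=80, card=80
  {E}: scan cost=150, card=150
  {D}: scan cost=250, card=250
  {A}: scan cost=120, card=120
  {B}: scan cost=40, card=40
  {CE}: card=6000; try (C,hash)→1420, (E,merge)→2070, (C,merge)→2140, (E,hash)→2560, (E,nl)→12080, (C,nl)→12150; best=1420 via (C,hash)
  {CD}: card=2000; try (C,hash)→1620, (D,nl_idx)→2720, (D,merge)→2970, (C,merge)→3140, (D,hash)→4160, (D,nl)→20080 …(+1); best=1620 via (C,hash)
  {AC}: card=4800; try (C,hash)→1360, (A,merge)→1680, (C,merge)→1720, (A,hash)→1840, (A,nl)→9680, (C,nl)→9720; best=1360 via (C,hash)
  {BC}: card=1600; try (B,hash)→640, (C,merge)→960, (B,merge)→1000, (C,hash)→1200, (C,nl)→3240, (B,nl)→3280; best=640 via (B,hash)
  {CDE}: card=150000; try (E,hash)→6020, (D,hash)→11420, (E,merge)→26970, (D,merge)→87670, (D,nl_idx)→199420, (E,nl)→301620 …(+1); best=6020 via (E,hash)
  {ACE}: card=360000; try (E,hash)→8560, (A,hash)→9100, (E,merge)→69910, (A,merge)→86380, (E,nl)→721360, (A,nl)→721420; best=8560 via (E,hash)
  {BCE}: card=120000; try (E,hash)→4640, (B,hash)→7900, (E,merge)→21190, (B,merge)→85700, (E,nl)→240640, (B,nl)→241420; best=4640 via (E,hash)
  {ACD}: card=120000; try (A,hash)→5300, (D,hash)→10160, (A,merge)→26580, (D,merge)→70810, (D,nl_idx)→159760, (A,nl)→241620 …(+1); best=5300 via (A,hash)
  {BCD}: card=40000; try (B,hash)→4100, (D,hash)→6240, (D,merge)→22090, (B,merge)→25900, (D,nl_idx)→53440, (B,nl)→81620 …(+1); best=4100 via (B,hash)
  {ABC}: card=96000; try (A,hash)→3920, (B,hash)→6640, (A,merge)→20800, (B,merge)→68840, (A,nl)→192640, (B,nl)→193360; best=3920 via (A,hash)
  {ACDE}: card=9000000; try (E,hash)→127700, (A,hash)→157700, (D,hash)→372560, (E,merge)→2166650, (A,merge)→2856980, (D,merge)→7210810 …(+4); best=127700 via (E,hash)
  {BCDE}: card=3000000; try (E,hash)→46500, (D,hash)→128640, (B,hash)→156500, (E,merge)→685450, (D,merge)→2166890, (B,merge)→2856300 …(+4); best=46500 via (E,hash)
  {ABCE}: card=7200000; try (E,hash)→102320, (A,hash)→126320, (B,hash)→369040, (E,merge)→1733270, (A,merge)→2165600, (B,merge)→7208840 …(+3); best=102320 via (E,hash)
  {ABCD}: card=2400000; try (A,hash)→45780, (D,hash)→103920, (B,hash)→125780, (A,merge)→685060, (D,merge)→1734170, (B,merge)→2165580 …(+4); best=45780 via (A,hash)
  {ABCDE}: card=180000000; try (E,hash)→2448180, (A,hash)→3048180, (D,hash)→7306320, (B,hash)→9128180, (E,merge)→55247130, (A,merge)→69047460 …(+7); best=2448180 via (E,hash)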